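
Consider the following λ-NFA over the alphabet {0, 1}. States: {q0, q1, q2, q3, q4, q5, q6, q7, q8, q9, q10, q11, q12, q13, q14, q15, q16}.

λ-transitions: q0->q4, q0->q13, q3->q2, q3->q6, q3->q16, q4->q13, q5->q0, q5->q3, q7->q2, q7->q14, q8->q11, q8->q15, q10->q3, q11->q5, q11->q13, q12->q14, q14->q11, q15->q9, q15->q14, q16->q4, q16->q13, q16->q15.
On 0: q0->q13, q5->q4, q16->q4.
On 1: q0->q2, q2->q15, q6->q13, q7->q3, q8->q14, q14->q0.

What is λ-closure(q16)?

{q0, q2, q3, q4, q5, q6, q9, q11, q13, q14, q15, q16}

Start with {q16}.
From q16 via λ: add q4, q13, q15.
From q15 via λ: add q9, q14.
From q14 via λ: add q11.
From q11 via λ: add q5.
From q5 via λ: add q0, q3.
From q3 via λ: add q2, q6.
No new states can be added; the closed set is {q0, q2, q3, q4, q5, q6, q9, q11, q13, q14, q15, q16}.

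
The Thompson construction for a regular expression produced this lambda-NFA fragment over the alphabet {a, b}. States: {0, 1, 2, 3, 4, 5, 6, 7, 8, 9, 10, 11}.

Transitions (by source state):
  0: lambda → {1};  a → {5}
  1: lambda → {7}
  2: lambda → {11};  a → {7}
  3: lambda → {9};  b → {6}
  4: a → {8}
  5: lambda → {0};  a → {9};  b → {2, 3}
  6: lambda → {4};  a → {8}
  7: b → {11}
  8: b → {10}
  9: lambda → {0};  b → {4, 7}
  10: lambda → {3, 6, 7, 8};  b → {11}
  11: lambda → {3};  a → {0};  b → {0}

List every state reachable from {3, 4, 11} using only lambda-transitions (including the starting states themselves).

Start with {3, 4, 11}.
From 3 via lambda: add 9.
From 9 via lambda: add 0.
From 0 via lambda: add 1.
From 1 via lambda: add 7.
No new states can be added; the closed set is {0, 1, 3, 4, 7, 9, 11}.

{0, 1, 3, 4, 7, 9, 11}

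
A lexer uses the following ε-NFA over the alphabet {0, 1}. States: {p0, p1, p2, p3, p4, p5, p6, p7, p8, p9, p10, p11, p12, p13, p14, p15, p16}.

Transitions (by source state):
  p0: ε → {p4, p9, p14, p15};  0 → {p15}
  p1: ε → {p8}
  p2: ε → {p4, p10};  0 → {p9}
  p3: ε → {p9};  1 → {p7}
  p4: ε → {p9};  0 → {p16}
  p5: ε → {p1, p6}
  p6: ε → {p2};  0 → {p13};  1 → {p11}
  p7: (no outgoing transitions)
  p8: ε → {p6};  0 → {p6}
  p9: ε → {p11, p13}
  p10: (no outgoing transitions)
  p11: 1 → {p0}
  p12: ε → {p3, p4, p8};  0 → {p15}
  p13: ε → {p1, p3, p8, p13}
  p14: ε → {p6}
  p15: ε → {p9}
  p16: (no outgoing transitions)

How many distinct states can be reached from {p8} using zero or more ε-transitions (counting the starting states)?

10

Start with {p8}.
From p8 via ε: add p6.
From p6 via ε: add p2.
From p2 via ε: add p4, p10.
From p4 via ε: add p9.
From p9 via ε: add p11, p13.
From p13 via ε: add p1, p3.
ε-closure = {p1, p2, p3, p4, p6, p8, p9, p10, p11, p13}, which has 10 states.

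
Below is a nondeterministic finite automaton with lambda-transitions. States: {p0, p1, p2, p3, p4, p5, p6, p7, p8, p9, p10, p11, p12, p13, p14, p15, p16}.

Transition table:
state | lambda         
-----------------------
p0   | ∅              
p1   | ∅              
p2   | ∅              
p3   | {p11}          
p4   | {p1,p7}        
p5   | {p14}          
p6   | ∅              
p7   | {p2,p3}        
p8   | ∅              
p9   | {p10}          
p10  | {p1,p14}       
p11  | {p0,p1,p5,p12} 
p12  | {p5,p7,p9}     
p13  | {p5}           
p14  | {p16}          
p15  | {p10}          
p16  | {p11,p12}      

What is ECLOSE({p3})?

Start with {p3}.
From p3 via lambda: add p11.
From p11 via lambda: add p0, p1, p5, p12.
From p5 via lambda: add p14.
From p12 via lambda: add p7, p9.
From p7 via lambda: add p2.
From p9 via lambda: add p10.
From p14 via lambda: add p16.
No new states can be added; the closed set is {p0, p1, p2, p3, p5, p7, p9, p10, p11, p12, p14, p16}.

{p0, p1, p2, p3, p5, p7, p9, p10, p11, p12, p14, p16}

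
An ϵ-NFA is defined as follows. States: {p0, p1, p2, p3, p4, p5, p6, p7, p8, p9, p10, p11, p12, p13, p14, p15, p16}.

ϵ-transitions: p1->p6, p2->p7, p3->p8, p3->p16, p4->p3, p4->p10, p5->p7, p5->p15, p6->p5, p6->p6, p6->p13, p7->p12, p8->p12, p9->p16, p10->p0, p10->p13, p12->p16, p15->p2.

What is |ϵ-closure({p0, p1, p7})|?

Start with {p0, p1, p7}.
From p1 via ϵ: add p6.
From p7 via ϵ: add p12.
From p6 via ϵ: add p5, p13.
From p12 via ϵ: add p16.
From p5 via ϵ: add p15.
From p15 via ϵ: add p2.
ϵ-closure = {p0, p1, p2, p5, p6, p7, p12, p13, p15, p16}, which has 10 states.

10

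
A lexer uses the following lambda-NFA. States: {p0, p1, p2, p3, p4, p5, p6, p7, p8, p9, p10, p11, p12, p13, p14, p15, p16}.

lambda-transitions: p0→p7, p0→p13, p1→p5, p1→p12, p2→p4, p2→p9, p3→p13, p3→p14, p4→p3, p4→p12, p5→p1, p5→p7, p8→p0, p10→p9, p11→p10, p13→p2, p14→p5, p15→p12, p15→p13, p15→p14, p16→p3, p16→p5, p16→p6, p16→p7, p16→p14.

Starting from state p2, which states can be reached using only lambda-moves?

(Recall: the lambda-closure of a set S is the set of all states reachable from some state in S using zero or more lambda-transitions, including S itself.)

Start with {p2}.
From p2 via lambda: add p4, p9.
From p4 via lambda: add p3, p12.
From p3 via lambda: add p13, p14.
From p14 via lambda: add p5.
From p5 via lambda: add p1, p7.
No new states can be added; the closed set is {p1, p2, p3, p4, p5, p7, p9, p12, p13, p14}.

{p1, p2, p3, p4, p5, p7, p9, p12, p13, p14}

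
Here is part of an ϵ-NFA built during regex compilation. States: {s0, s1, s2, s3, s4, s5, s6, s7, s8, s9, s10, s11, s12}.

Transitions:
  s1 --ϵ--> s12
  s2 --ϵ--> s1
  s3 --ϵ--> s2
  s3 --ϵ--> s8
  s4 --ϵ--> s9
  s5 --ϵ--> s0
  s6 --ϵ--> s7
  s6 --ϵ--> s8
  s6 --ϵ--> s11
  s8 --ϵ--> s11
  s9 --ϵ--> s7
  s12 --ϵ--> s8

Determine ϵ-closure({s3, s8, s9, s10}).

Start with {s3, s8, s9, s10}.
From s3 via ϵ: add s2.
From s8 via ϵ: add s11.
From s9 via ϵ: add s7.
From s2 via ϵ: add s1.
From s1 via ϵ: add s12.
No new states can be added; the closed set is {s1, s2, s3, s7, s8, s9, s10, s11, s12}.

{s1, s2, s3, s7, s8, s9, s10, s11, s12}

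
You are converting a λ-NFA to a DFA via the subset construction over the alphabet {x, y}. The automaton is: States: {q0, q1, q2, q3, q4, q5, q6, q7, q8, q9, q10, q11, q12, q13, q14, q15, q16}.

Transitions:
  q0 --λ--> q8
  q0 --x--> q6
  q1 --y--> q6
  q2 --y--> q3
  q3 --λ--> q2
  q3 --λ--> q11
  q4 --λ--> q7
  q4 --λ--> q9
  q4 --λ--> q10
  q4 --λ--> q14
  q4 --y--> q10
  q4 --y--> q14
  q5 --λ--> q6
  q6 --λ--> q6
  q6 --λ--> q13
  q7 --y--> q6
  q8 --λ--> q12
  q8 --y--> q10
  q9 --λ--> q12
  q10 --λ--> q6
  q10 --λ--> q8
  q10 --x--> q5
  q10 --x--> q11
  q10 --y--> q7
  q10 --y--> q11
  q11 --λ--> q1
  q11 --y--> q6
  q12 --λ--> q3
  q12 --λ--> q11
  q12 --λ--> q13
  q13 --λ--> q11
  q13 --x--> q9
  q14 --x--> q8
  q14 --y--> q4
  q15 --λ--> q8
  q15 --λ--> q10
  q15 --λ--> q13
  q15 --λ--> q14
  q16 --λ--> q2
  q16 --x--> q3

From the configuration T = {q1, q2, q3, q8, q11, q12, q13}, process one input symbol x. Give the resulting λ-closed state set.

{q1, q2, q3, q9, q11, q12, q13}

q13 on x → {q9}.
No x-transition from q1, q2, q3, q8, q11, q12.
Union after reading x: {q9}.
Now take the λ-closure:
From q9 via λ: add q12.
From q12 via λ: add q3, q11, q13.
From q3 via λ: add q2.
From q11 via λ: add q1.
No new states can be added; the closed set is {q1, q2, q3, q9, q11, q12, q13}.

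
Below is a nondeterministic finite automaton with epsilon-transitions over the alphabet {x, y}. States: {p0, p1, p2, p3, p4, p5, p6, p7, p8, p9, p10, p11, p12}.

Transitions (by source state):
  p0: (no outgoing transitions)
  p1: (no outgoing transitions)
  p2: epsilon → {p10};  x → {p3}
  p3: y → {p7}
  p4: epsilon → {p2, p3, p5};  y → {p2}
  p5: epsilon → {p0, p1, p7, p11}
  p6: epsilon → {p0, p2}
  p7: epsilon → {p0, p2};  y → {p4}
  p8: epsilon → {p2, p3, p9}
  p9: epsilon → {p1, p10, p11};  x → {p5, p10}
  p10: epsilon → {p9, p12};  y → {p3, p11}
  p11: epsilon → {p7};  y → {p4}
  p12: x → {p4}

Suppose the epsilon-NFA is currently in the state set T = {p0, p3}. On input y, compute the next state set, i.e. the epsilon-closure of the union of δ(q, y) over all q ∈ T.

{p0, p1, p2, p7, p9, p10, p11, p12}

p3 on y → {p7}.
No y-transition from p0.
Union after reading y: {p7}.
Now take the epsilon-closure:
From p7 via epsilon: add p0, p2.
From p2 via epsilon: add p10.
From p10 via epsilon: add p9, p12.
From p9 via epsilon: add p1, p11.
No new states can be added; the closed set is {p0, p1, p2, p7, p9, p10, p11, p12}.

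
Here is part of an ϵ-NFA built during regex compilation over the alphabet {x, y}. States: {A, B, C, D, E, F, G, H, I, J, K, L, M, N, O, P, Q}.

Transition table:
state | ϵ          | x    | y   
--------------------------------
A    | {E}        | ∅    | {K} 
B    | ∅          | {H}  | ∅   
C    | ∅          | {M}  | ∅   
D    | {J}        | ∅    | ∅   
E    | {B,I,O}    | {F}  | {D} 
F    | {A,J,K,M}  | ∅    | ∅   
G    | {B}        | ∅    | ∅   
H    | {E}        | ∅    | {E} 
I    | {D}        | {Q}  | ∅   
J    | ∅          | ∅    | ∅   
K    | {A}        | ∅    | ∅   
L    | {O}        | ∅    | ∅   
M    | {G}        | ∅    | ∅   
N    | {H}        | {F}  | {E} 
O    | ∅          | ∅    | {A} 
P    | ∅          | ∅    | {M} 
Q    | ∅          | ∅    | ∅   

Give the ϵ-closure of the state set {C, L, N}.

Start with {C, L, N}.
From L via ϵ: add O.
From N via ϵ: add H.
From H via ϵ: add E.
From E via ϵ: add B, I.
From I via ϵ: add D.
From D via ϵ: add J.
No new states can be added; the closed set is {B, C, D, E, H, I, J, L, N, O}.

{B, C, D, E, H, I, J, L, N, O}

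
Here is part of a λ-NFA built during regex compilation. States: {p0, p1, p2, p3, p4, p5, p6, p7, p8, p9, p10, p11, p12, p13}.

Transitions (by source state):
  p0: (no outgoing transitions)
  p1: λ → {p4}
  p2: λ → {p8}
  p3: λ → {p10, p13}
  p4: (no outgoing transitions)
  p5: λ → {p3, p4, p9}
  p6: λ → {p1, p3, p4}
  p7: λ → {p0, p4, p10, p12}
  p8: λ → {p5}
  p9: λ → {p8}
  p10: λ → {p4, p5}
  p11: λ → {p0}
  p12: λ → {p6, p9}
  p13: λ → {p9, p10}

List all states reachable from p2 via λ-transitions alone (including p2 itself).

Start with {p2}.
From p2 via λ: add p8.
From p8 via λ: add p5.
From p5 via λ: add p3, p4, p9.
From p3 via λ: add p10, p13.
No new states can be added; the closed set is {p2, p3, p4, p5, p8, p9, p10, p13}.

{p2, p3, p4, p5, p8, p9, p10, p13}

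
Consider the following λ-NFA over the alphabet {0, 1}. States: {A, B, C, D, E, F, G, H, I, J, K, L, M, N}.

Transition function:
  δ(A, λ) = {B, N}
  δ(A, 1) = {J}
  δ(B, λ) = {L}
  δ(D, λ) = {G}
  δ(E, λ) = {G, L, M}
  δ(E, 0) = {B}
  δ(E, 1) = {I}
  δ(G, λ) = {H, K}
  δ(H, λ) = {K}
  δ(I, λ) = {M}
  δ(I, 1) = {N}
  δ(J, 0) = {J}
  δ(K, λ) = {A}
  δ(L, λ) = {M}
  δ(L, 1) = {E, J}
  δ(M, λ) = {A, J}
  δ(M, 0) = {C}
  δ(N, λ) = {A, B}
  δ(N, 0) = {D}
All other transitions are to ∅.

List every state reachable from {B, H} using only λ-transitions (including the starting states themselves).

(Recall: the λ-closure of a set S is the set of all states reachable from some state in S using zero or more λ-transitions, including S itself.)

Start with {B, H}.
From B via λ: add L.
From H via λ: add K.
From K via λ: add A.
From L via λ: add M.
From A via λ: add N.
From M via λ: add J.
No new states can be added; the closed set is {A, B, H, J, K, L, M, N}.

{A, B, H, J, K, L, M, N}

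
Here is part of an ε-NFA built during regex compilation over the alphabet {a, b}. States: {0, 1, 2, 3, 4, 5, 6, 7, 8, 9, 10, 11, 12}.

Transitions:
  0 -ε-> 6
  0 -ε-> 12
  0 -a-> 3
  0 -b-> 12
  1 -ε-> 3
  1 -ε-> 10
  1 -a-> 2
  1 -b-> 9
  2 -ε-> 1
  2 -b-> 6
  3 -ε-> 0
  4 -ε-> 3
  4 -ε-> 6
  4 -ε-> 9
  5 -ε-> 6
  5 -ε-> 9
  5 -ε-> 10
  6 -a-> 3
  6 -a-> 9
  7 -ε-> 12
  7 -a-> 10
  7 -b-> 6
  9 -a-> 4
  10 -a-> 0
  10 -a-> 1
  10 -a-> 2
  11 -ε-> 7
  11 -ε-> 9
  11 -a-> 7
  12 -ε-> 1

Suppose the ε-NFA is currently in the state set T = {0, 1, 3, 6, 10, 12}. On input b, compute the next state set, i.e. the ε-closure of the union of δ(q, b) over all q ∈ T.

{0, 1, 3, 6, 9, 10, 12}

0 on b → {12}.
1 on b → {9}.
No b-transition from 3, 6, 10, 12.
Union after reading b: {9, 12}.
Now take the ε-closure:
From 12 via ε: add 1.
From 1 via ε: add 3, 10.
From 3 via ε: add 0.
From 0 via ε: add 6.
No new states can be added; the closed set is {0, 1, 3, 6, 9, 10, 12}.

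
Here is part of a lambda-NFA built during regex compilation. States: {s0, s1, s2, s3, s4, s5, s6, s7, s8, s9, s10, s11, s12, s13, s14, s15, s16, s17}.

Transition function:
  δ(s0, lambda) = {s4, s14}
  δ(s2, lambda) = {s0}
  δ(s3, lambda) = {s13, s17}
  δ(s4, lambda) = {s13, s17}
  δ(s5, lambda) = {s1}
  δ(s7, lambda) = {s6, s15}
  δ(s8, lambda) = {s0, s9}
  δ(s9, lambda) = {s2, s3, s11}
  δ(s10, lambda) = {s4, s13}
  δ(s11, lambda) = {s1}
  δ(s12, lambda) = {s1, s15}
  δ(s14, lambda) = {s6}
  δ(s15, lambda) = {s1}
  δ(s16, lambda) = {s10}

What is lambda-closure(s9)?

{s0, s1, s2, s3, s4, s6, s9, s11, s13, s14, s17}

Start with {s9}.
From s9 via lambda: add s2, s3, s11.
From s2 via lambda: add s0.
From s3 via lambda: add s13, s17.
From s11 via lambda: add s1.
From s0 via lambda: add s4, s14.
From s14 via lambda: add s6.
No new states can be added; the closed set is {s0, s1, s2, s3, s4, s6, s9, s11, s13, s14, s17}.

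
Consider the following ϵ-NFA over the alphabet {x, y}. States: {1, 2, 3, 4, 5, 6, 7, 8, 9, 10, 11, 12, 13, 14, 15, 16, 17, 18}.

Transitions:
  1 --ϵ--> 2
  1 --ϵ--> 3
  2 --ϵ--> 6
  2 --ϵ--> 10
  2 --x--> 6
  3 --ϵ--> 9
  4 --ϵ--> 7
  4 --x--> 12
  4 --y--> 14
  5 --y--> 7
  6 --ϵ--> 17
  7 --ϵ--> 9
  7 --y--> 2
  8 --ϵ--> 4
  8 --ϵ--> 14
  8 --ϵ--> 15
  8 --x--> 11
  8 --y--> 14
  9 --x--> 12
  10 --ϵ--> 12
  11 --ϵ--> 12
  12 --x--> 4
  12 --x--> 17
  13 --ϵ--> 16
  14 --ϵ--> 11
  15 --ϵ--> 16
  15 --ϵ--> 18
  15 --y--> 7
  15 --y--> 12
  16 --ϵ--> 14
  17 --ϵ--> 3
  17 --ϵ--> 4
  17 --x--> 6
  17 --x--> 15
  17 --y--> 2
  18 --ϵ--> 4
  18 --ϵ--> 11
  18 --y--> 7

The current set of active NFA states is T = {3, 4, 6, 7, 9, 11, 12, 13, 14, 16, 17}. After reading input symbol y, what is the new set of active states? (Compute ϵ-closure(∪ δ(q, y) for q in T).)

{2, 3, 4, 6, 7, 9, 10, 11, 12, 14, 17}

4 on y → {14}.
7 on y → {2}.
17 on y → {2}.
No y-transition from 3, 6, 9, 11, 12, 13, 14, 16.
Union after reading y: {2, 14}.
Now take the ϵ-closure:
From 2 via ϵ: add 6, 10.
From 14 via ϵ: add 11.
From 6 via ϵ: add 17.
From 10 via ϵ: add 12.
From 17 via ϵ: add 3, 4.
From 3 via ϵ: add 9.
From 4 via ϵ: add 7.
No new states can be added; the closed set is {2, 3, 4, 6, 7, 9, 10, 11, 12, 14, 17}.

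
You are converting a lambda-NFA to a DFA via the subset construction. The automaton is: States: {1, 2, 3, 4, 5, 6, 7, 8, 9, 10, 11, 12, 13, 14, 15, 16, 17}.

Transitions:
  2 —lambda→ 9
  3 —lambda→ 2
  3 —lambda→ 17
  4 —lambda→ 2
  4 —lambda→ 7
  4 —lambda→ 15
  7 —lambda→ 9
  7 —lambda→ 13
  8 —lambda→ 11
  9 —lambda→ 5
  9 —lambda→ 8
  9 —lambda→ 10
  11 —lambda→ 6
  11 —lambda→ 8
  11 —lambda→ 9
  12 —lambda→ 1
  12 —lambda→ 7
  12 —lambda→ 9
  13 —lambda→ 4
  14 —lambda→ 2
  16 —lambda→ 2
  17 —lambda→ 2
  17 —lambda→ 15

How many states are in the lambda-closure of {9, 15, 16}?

9

Start with {9, 15, 16}.
From 9 via lambda: add 5, 8, 10.
From 16 via lambda: add 2.
From 8 via lambda: add 11.
From 11 via lambda: add 6.
lambda-closure = {2, 5, 6, 8, 9, 10, 11, 15, 16}, which has 9 states.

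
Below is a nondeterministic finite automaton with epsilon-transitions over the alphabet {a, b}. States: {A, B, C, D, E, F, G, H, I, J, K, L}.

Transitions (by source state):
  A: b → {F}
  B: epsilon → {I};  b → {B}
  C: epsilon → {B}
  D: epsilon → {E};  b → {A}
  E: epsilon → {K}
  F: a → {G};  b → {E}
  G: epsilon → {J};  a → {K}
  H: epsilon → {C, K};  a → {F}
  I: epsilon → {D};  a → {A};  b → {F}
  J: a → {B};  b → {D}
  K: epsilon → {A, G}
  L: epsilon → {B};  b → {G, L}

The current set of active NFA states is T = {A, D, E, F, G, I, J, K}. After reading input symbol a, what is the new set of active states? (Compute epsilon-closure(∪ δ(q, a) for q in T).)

{A, B, D, E, G, I, J, K}

F on a → {G}.
G on a → {K}.
I on a → {A}.
J on a → {B}.
No a-transition from A, D, E, K.
Union after reading a: {A, B, G, K}.
Now take the epsilon-closure:
From B via epsilon: add I.
From G via epsilon: add J.
From I via epsilon: add D.
From D via epsilon: add E.
No new states can be added; the closed set is {A, B, D, E, G, I, J, K}.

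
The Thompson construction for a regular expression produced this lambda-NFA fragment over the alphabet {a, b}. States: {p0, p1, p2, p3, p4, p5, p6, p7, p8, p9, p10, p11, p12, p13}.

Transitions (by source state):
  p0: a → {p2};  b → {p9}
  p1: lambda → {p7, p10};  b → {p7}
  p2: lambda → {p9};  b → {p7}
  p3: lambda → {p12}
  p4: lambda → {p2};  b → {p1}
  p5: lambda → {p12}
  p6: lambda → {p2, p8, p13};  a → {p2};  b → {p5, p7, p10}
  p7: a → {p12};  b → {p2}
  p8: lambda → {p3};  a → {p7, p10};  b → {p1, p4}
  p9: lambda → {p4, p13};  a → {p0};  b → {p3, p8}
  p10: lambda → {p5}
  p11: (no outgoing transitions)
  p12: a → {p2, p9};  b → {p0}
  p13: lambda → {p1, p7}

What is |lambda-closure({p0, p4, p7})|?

10

Start with {p0, p4, p7}.
From p4 via lambda: add p2.
From p2 via lambda: add p9.
From p9 via lambda: add p13.
From p13 via lambda: add p1.
From p1 via lambda: add p10.
From p10 via lambda: add p5.
From p5 via lambda: add p12.
lambda-closure = {p0, p1, p2, p4, p5, p7, p9, p10, p12, p13}, which has 10 states.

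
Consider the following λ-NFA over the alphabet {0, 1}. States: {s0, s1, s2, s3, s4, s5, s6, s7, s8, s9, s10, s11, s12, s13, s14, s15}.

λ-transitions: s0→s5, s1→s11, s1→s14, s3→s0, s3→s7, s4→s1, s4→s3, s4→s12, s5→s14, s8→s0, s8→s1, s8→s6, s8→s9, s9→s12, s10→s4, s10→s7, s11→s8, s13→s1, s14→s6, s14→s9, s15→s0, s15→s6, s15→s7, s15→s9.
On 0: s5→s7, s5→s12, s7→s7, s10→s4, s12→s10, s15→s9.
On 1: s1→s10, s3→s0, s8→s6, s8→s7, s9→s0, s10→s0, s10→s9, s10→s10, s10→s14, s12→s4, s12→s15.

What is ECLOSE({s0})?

Start with {s0}.
From s0 via λ: add s5.
From s5 via λ: add s14.
From s14 via λ: add s6, s9.
From s9 via λ: add s12.
No new states can be added; the closed set is {s0, s5, s6, s9, s12, s14}.

{s0, s5, s6, s9, s12, s14}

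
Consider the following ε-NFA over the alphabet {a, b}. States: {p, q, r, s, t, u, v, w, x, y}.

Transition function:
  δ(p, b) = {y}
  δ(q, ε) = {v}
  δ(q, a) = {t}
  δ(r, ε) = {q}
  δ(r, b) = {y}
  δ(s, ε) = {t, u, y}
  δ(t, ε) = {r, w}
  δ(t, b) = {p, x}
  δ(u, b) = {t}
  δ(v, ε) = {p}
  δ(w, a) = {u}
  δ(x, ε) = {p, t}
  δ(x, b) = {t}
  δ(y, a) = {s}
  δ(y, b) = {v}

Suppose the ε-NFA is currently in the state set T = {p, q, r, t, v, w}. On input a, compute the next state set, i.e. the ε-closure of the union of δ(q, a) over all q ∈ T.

{p, q, r, t, u, v, w}

q on a → {t}.
w on a → {u}.
No a-transition from p, r, t, v.
Union after reading a: {t, u}.
Now take the ε-closure:
From t via ε: add r, w.
From r via ε: add q.
From q via ε: add v.
From v via ε: add p.
No new states can be added; the closed set is {p, q, r, t, u, v, w}.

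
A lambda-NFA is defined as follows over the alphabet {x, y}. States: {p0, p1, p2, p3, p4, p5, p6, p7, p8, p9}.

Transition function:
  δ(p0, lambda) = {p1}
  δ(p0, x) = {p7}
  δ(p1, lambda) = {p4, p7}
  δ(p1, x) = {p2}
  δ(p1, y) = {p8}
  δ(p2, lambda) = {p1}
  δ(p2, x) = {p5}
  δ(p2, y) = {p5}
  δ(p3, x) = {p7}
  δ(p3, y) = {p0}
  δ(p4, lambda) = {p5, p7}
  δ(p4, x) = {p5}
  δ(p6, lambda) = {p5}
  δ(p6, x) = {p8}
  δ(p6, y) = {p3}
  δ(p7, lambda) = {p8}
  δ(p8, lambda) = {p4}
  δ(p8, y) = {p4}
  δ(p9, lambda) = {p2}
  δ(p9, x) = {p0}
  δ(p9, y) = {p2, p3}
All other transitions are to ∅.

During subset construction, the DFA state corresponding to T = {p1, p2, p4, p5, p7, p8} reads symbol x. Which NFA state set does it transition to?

p1 on x → {p2}.
p2 on x → {p5}.
p4 on x → {p5}.
No x-transition from p5, p7, p8.
Union after reading x: {p2, p5}.
Now take the lambda-closure:
From p2 via lambda: add p1.
From p1 via lambda: add p4, p7.
From p7 via lambda: add p8.
No new states can be added; the closed set is {p1, p2, p4, p5, p7, p8}.

{p1, p2, p4, p5, p7, p8}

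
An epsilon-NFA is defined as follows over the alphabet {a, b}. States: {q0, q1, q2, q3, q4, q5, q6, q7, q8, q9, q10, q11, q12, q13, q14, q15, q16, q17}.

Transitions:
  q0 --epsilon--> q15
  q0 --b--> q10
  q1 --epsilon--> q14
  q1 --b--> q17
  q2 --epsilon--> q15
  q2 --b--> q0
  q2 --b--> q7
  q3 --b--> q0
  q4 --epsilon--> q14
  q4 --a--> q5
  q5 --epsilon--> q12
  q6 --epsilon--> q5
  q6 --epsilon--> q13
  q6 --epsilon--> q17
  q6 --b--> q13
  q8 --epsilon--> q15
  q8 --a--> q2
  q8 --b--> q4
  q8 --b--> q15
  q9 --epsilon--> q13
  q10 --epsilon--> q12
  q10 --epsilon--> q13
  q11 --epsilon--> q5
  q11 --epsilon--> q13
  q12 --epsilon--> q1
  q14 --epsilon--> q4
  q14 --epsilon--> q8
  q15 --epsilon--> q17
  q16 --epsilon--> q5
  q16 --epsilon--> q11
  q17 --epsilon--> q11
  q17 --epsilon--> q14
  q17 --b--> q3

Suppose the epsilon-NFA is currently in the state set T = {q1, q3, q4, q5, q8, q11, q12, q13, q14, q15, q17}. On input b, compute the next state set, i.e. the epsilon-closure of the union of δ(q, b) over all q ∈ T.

q1 on b → {q17}.
q3 on b → {q0}.
q8 on b → {q4, q15}.
q17 on b → {q3}.
No b-transition from q4, q5, q11, q12, q13, q14, q15.
Union after reading b: {q0, q3, q4, q15, q17}.
Now take the epsilon-closure:
From q4 via epsilon: add q14.
From q17 via epsilon: add q11.
From q11 via epsilon: add q5, q13.
From q14 via epsilon: add q8.
From q5 via epsilon: add q12.
From q12 via epsilon: add q1.
No new states can be added; the closed set is {q0, q1, q3, q4, q5, q8, q11, q12, q13, q14, q15, q17}.

{q0, q1, q3, q4, q5, q8, q11, q12, q13, q14, q15, q17}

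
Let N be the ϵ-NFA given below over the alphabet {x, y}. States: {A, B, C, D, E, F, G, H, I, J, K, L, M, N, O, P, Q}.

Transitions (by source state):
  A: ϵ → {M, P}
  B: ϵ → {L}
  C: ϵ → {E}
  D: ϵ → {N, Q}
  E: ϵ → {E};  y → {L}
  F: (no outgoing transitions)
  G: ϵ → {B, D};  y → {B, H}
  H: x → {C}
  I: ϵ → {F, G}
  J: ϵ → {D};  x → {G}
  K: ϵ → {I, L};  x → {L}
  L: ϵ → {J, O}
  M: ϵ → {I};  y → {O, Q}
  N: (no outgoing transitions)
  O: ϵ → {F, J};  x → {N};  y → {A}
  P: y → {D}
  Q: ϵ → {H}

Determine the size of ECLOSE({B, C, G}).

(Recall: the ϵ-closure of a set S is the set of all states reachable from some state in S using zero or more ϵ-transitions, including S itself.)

12

Start with {B, C, G}.
From B via ϵ: add L.
From C via ϵ: add E.
From G via ϵ: add D.
From D via ϵ: add N, Q.
From L via ϵ: add J, O.
From O via ϵ: add F.
From Q via ϵ: add H.
ϵ-closure = {B, C, D, E, F, G, H, J, L, N, O, Q}, which has 12 states.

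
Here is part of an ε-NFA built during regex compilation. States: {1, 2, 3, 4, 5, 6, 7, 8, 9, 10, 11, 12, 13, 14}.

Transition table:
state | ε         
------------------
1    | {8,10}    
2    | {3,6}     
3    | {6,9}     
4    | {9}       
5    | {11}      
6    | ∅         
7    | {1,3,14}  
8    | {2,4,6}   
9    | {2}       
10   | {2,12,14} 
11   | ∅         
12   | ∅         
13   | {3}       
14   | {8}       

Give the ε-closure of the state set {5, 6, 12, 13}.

Start with {5, 6, 12, 13}.
From 5 via ε: add 11.
From 13 via ε: add 3.
From 3 via ε: add 9.
From 9 via ε: add 2.
No new states can be added; the closed set is {2, 3, 5, 6, 9, 11, 12, 13}.

{2, 3, 5, 6, 9, 11, 12, 13}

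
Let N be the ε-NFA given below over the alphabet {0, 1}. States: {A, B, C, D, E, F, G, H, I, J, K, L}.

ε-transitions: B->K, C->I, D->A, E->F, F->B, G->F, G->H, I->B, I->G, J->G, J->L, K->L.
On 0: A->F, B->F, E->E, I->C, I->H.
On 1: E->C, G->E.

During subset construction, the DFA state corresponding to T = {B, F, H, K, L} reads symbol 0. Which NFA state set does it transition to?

{B, F, K, L}

B on 0 → {F}.
No 0-transition from F, H, K, L.
Union after reading 0: {F}.
Now take the ε-closure:
From F via ε: add B.
From B via ε: add K.
From K via ε: add L.
No new states can be added; the closed set is {B, F, K, L}.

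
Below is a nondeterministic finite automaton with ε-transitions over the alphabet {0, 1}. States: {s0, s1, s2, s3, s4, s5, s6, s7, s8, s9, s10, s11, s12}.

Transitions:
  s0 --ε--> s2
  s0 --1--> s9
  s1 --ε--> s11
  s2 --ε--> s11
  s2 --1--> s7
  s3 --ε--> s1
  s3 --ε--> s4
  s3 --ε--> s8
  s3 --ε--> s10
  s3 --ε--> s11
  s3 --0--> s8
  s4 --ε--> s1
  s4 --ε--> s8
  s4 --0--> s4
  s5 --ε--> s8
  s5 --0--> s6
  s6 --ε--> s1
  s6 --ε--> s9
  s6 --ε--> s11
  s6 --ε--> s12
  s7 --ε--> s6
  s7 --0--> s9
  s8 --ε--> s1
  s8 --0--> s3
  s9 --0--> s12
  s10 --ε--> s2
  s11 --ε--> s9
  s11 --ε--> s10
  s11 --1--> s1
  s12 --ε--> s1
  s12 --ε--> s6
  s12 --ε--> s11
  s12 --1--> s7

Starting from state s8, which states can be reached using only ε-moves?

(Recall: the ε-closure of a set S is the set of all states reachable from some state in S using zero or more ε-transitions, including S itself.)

Start with {s8}.
From s8 via ε: add s1.
From s1 via ε: add s11.
From s11 via ε: add s9, s10.
From s10 via ε: add s2.
No new states can be added; the closed set is {s1, s2, s8, s9, s10, s11}.

{s1, s2, s8, s9, s10, s11}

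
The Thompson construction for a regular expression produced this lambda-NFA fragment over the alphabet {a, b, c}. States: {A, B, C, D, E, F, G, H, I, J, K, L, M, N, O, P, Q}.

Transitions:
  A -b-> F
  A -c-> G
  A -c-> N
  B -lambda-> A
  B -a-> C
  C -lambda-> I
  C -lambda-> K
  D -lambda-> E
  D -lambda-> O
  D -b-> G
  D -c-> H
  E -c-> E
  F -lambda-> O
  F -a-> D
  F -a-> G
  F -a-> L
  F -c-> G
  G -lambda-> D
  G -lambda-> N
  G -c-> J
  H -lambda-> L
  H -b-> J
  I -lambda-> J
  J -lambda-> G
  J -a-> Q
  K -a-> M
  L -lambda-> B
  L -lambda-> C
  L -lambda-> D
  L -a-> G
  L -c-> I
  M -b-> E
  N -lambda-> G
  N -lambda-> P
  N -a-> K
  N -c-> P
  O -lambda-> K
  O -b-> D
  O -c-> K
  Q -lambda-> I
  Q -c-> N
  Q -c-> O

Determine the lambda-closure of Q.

{D, E, G, I, J, K, N, O, P, Q}

Start with {Q}.
From Q via lambda: add I.
From I via lambda: add J.
From J via lambda: add G.
From G via lambda: add D, N.
From D via lambda: add E, O.
From N via lambda: add P.
From O via lambda: add K.
No new states can be added; the closed set is {D, E, G, I, J, K, N, O, P, Q}.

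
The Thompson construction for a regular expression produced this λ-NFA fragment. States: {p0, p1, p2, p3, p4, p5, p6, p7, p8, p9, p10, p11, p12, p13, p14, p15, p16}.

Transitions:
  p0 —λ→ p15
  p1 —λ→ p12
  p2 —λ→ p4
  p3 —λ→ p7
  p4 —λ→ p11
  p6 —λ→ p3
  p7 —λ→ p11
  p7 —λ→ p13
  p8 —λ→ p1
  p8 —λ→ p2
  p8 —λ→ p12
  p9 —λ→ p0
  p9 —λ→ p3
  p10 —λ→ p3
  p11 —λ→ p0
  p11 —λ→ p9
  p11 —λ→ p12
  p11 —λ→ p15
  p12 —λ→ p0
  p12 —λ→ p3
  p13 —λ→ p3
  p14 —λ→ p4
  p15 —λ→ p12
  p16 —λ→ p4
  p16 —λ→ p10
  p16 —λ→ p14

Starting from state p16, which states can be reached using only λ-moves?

{p0, p3, p4, p7, p9, p10, p11, p12, p13, p14, p15, p16}

Start with {p16}.
From p16 via λ: add p4, p10, p14.
From p4 via λ: add p11.
From p10 via λ: add p3.
From p3 via λ: add p7.
From p11 via λ: add p0, p9, p12, p15.
From p7 via λ: add p13.
No new states can be added; the closed set is {p0, p3, p4, p7, p9, p10, p11, p12, p13, p14, p15, p16}.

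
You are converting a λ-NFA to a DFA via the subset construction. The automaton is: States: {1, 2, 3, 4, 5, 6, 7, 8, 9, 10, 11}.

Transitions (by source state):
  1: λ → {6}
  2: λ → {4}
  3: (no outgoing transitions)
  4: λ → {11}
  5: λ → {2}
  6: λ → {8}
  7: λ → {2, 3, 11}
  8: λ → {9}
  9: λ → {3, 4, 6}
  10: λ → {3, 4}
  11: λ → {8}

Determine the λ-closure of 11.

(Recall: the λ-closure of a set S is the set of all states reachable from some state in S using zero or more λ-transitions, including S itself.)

Start with {11}.
From 11 via λ: add 8.
From 8 via λ: add 9.
From 9 via λ: add 3, 4, 6.
No new states can be added; the closed set is {3, 4, 6, 8, 9, 11}.

{3, 4, 6, 8, 9, 11}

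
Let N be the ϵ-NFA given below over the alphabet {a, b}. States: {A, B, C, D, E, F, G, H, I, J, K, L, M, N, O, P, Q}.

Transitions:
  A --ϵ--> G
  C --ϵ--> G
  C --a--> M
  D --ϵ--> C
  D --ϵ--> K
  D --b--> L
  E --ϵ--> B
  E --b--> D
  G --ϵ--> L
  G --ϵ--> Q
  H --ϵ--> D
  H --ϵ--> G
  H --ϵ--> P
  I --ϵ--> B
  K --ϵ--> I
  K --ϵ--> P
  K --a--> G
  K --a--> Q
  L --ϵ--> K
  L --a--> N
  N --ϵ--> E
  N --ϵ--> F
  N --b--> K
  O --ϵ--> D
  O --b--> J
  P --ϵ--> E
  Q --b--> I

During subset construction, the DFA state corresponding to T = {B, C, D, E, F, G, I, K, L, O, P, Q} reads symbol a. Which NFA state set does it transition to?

{B, E, F, G, I, K, L, M, N, P, Q}

C on a → {M}.
K on a → {G, Q}.
L on a → {N}.
No a-transition from B, D, E, F, G, I, O, P, Q.
Union after reading a: {G, M, N, Q}.
Now take the ϵ-closure:
From G via ϵ: add L.
From N via ϵ: add E, F.
From E via ϵ: add B.
From L via ϵ: add K.
From K via ϵ: add I, P.
No new states can be added; the closed set is {B, E, F, G, I, K, L, M, N, P, Q}.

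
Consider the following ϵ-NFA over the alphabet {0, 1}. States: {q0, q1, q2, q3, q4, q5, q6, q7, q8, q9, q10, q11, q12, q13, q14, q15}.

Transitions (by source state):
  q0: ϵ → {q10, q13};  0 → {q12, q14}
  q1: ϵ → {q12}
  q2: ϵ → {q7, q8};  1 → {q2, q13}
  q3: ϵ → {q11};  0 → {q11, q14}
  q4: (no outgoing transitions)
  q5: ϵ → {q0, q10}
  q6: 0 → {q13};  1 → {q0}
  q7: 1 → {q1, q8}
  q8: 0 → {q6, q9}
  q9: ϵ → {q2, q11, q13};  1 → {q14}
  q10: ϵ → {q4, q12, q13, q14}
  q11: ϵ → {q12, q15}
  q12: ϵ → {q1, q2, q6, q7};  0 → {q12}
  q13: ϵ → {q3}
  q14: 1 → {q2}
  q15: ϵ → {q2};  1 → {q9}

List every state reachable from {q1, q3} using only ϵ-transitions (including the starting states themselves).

Start with {q1, q3}.
From q1 via ϵ: add q12.
From q3 via ϵ: add q11.
From q11 via ϵ: add q15.
From q12 via ϵ: add q2, q6, q7.
From q2 via ϵ: add q8.
No new states can be added; the closed set is {q1, q2, q3, q6, q7, q8, q11, q12, q15}.

{q1, q2, q3, q6, q7, q8, q11, q12, q15}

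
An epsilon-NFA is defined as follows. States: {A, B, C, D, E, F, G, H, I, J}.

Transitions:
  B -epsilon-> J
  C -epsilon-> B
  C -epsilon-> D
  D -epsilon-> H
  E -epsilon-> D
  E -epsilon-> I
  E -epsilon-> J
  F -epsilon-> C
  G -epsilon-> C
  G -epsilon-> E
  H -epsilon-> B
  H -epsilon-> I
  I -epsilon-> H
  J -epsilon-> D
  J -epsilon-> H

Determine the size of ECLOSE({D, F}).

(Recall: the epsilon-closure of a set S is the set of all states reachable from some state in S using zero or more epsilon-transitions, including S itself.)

7

Start with {D, F}.
From D via epsilon: add H.
From F via epsilon: add C.
From C via epsilon: add B.
From H via epsilon: add I.
From B via epsilon: add J.
epsilon-closure = {B, C, D, F, H, I, J}, which has 7 states.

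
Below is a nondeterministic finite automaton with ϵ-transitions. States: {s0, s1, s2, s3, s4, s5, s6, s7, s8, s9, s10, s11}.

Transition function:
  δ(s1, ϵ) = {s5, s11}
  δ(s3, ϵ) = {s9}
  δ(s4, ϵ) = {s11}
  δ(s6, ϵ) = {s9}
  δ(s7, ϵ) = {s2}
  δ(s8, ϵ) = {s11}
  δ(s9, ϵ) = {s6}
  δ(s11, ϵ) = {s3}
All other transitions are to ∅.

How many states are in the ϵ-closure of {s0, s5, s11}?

6

Start with {s0, s5, s11}.
From s11 via ϵ: add s3.
From s3 via ϵ: add s9.
From s9 via ϵ: add s6.
ϵ-closure = {s0, s3, s5, s6, s9, s11}, which has 6 states.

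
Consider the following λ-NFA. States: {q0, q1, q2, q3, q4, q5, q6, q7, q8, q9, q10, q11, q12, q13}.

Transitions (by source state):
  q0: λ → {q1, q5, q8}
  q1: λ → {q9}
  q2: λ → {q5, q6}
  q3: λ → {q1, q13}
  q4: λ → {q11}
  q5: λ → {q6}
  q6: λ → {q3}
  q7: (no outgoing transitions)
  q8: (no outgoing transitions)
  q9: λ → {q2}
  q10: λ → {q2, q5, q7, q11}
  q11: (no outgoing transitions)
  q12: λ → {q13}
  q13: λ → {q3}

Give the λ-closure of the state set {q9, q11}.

{q1, q2, q3, q5, q6, q9, q11, q13}

Start with {q9, q11}.
From q9 via λ: add q2.
From q2 via λ: add q5, q6.
From q6 via λ: add q3.
From q3 via λ: add q1, q13.
No new states can be added; the closed set is {q1, q2, q3, q5, q6, q9, q11, q13}.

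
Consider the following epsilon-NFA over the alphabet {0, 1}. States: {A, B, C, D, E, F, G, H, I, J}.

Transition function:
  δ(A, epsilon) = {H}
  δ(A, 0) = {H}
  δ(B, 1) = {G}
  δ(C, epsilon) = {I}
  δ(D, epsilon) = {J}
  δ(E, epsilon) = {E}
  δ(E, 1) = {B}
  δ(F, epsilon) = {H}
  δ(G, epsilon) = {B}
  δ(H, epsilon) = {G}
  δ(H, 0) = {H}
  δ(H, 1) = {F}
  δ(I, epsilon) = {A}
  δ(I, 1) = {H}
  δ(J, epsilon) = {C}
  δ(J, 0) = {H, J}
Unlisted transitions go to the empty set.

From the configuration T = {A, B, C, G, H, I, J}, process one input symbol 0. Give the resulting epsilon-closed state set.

{A, B, C, G, H, I, J}

A on 0 → {H}.
H on 0 → {H}.
J on 0 → {H, J}.
No 0-transition from B, C, G, I.
Union after reading 0: {H, J}.
Now take the epsilon-closure:
From H via epsilon: add G.
From J via epsilon: add C.
From C via epsilon: add I.
From G via epsilon: add B.
From I via epsilon: add A.
No new states can be added; the closed set is {A, B, C, G, H, I, J}.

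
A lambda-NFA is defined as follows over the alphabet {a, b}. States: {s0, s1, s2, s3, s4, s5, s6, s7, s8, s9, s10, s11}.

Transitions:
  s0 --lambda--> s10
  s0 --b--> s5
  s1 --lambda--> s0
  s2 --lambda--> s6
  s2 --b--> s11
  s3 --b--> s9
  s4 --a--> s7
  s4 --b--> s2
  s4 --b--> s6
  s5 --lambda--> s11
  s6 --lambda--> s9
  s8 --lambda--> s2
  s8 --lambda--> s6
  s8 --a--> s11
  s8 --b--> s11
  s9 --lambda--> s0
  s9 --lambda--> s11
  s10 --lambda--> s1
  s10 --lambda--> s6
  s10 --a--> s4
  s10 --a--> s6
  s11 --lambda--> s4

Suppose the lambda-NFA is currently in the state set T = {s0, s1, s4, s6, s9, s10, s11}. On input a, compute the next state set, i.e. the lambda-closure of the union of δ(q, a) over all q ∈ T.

s4 on a → {s7}.
s10 on a → {s4, s6}.
No a-transition from s0, s1, s6, s9, s11.
Union after reading a: {s4, s6, s7}.
Now take the lambda-closure:
From s6 via lambda: add s9.
From s9 via lambda: add s0, s11.
From s0 via lambda: add s10.
From s10 via lambda: add s1.
No new states can be added; the closed set is {s0, s1, s4, s6, s7, s9, s10, s11}.

{s0, s1, s4, s6, s7, s9, s10, s11}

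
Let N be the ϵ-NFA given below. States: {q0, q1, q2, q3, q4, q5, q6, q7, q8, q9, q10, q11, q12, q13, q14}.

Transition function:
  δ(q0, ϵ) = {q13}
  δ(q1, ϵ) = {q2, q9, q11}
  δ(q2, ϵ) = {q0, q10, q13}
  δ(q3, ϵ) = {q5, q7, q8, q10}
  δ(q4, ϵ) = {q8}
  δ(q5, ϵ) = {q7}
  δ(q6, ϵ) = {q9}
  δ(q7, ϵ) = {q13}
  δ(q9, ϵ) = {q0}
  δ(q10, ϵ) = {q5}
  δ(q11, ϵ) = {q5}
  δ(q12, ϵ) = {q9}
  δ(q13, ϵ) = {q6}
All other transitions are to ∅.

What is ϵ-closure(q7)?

Start with {q7}.
From q7 via ϵ: add q13.
From q13 via ϵ: add q6.
From q6 via ϵ: add q9.
From q9 via ϵ: add q0.
No new states can be added; the closed set is {q0, q6, q7, q9, q13}.

{q0, q6, q7, q9, q13}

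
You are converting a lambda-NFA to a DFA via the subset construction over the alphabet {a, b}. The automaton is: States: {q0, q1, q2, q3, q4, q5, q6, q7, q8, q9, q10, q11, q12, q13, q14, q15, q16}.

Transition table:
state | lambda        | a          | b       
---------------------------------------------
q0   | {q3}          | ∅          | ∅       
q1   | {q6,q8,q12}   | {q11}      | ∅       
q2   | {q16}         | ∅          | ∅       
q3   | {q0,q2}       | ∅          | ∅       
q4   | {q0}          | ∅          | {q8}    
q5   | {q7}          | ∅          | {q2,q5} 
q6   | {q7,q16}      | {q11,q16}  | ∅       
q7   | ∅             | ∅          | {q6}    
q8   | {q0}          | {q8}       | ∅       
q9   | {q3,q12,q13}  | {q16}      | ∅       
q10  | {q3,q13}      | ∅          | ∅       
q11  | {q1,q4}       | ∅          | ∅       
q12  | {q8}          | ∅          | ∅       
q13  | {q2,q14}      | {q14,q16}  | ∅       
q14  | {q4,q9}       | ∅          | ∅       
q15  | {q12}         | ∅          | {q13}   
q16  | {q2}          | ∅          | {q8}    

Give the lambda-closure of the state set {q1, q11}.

{q0, q1, q2, q3, q4, q6, q7, q8, q11, q12, q16}

Start with {q1, q11}.
From q1 via lambda: add q6, q8, q12.
From q11 via lambda: add q4.
From q4 via lambda: add q0.
From q6 via lambda: add q7, q16.
From q0 via lambda: add q3.
From q16 via lambda: add q2.
No new states can be added; the closed set is {q0, q1, q2, q3, q4, q6, q7, q8, q11, q12, q16}.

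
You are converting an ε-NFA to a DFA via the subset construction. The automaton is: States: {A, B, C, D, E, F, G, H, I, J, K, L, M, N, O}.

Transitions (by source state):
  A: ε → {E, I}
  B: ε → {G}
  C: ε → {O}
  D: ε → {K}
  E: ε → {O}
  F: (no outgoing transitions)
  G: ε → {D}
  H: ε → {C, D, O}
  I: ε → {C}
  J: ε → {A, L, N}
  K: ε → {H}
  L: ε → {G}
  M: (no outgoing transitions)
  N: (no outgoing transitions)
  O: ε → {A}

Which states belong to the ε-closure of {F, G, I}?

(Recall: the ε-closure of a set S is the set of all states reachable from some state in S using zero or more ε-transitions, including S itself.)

Start with {F, G, I}.
From G via ε: add D.
From I via ε: add C.
From C via ε: add O.
From D via ε: add K.
From K via ε: add H.
From O via ε: add A.
From A via ε: add E.
No new states can be added; the closed set is {A, C, D, E, F, G, H, I, K, O}.

{A, C, D, E, F, G, H, I, K, O}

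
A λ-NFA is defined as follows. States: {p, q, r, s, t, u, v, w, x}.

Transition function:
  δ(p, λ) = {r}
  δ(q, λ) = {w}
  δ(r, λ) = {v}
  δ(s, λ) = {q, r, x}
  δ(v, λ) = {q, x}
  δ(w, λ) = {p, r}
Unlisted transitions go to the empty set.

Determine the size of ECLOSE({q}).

Start with {q}.
From q via λ: add w.
From w via λ: add p, r.
From r via λ: add v.
From v via λ: add x.
λ-closure = {p, q, r, v, w, x}, which has 6 states.

6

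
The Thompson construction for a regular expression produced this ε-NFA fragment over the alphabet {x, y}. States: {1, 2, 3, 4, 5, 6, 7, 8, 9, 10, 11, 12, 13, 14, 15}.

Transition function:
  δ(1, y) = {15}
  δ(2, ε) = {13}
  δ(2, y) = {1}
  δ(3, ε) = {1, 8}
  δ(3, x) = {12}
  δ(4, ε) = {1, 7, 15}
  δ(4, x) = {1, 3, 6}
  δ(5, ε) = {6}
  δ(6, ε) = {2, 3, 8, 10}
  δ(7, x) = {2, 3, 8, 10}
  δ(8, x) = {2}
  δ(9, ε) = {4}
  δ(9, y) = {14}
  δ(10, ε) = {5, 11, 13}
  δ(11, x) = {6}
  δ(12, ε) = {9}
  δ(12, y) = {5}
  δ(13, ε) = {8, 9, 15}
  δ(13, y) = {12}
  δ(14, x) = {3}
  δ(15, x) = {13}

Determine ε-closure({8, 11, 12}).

{1, 4, 7, 8, 9, 11, 12, 15}

Start with {8, 11, 12}.
From 12 via ε: add 9.
From 9 via ε: add 4.
From 4 via ε: add 1, 7, 15.
No new states can be added; the closed set is {1, 4, 7, 8, 9, 11, 12, 15}.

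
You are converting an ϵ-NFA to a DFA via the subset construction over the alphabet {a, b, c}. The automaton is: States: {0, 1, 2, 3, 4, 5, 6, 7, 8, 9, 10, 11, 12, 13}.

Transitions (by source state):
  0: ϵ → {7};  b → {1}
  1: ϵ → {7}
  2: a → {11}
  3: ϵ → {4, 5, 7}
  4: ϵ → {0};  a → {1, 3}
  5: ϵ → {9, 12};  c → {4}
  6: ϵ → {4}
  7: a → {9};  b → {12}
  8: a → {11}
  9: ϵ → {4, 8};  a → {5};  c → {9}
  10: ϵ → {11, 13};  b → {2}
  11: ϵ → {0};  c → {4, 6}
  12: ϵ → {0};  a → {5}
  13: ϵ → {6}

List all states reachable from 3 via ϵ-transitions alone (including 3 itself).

{0, 3, 4, 5, 7, 8, 9, 12}

Start with {3}.
From 3 via ϵ: add 4, 5, 7.
From 4 via ϵ: add 0.
From 5 via ϵ: add 9, 12.
From 9 via ϵ: add 8.
No new states can be added; the closed set is {0, 3, 4, 5, 7, 8, 9, 12}.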